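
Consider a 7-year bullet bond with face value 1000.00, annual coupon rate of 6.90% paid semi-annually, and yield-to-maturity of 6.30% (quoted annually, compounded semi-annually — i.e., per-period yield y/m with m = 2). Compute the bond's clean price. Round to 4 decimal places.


Answer: Price = 1033.5443

Derivation:
Coupon per period c = face * coupon_rate / m = 34.500000
Periods per year m = 2; per-period yield y/m = 0.031500
Number of cashflows N = 14
Cashflows (t years, CF_t, discount factor 1/(1+y/m)^(m*t), PV):
  t = 0.5000: CF_t = 34.500000, DF = 0.969462, PV = 33.446437
  t = 1.0000: CF_t = 34.500000, DF = 0.939856, PV = 32.425048
  t = 1.5000: CF_t = 34.500000, DF = 0.911155, PV = 31.434850
  t = 2.0000: CF_t = 34.500000, DF = 0.883330, PV = 30.474891
  t = 2.5000: CF_t = 34.500000, DF = 0.856355, PV = 29.544248
  t = 3.0000: CF_t = 34.500000, DF = 0.830204, PV = 28.642024
  t = 3.5000: CF_t = 34.500000, DF = 0.804851, PV = 27.767352
  t = 4.0000: CF_t = 34.500000, DF = 0.780272, PV = 26.919391
  t = 4.5000: CF_t = 34.500000, DF = 0.756444, PV = 26.097326
  t = 5.0000: CF_t = 34.500000, DF = 0.733344, PV = 25.300364
  t = 5.5000: CF_t = 34.500000, DF = 0.710949, PV = 24.527740
  t = 6.0000: CF_t = 34.500000, DF = 0.689238, PV = 23.778711
  t = 6.5000: CF_t = 34.500000, DF = 0.668190, PV = 23.052555
  t = 7.0000: CF_t = 1034.500000, DF = 0.647785, PV = 670.133367
Price P = sum_t PV_t = 1033.544306


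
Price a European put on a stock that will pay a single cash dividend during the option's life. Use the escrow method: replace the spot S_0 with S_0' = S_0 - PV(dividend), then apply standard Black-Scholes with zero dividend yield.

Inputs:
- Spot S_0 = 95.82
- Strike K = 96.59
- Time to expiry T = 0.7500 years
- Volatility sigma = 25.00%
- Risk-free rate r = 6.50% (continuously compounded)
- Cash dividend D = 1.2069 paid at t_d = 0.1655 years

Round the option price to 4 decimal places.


PV(D) = D * exp(-r * t_d) = 1.2069 * 0.98930015 = 1.19398636
S_0' = S_0 - PV(D) = 95.8200 - 1.19398636 = 94.62601364
d1 = (ln(S_0'/K) + (r + sigma^2/2)*T) / (sigma*sqrt(T)) = 0.23853669
d2 = d1 - sigma*sqrt(T) = 0.02203034
exp(-rT) = 0.95241920
N(-d1) = 0.40573243; N(-d2) = 0.49121188
P = K * exp(-rT) * N(-d2) - S_0' * N(-d1) = 96.5900 * 0.95241920 * 0.49121188 - 94.62601364 * 0.40573243 = 6.7958

Answer: Price = 6.7958


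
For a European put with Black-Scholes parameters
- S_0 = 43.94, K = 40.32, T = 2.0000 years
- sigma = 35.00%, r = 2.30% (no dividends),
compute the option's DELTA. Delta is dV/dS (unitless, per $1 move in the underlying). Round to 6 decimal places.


d1 = 0.5141220735; d2 = 0.0191473267
phi(d1) = 0.3495532786; exp(-qT) = 1.0000000000; exp(-rT) = 0.9550419622
N(-d1) = 0.3035833228
Delta = -exp(-qT) * N(-d1) = -1.0000000000 * 0.3035833228 = -0.303583

Answer: Delta = -0.303583


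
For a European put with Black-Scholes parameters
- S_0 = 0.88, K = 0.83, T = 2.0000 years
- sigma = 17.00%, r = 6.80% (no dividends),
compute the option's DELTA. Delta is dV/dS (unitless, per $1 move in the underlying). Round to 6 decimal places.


d1 = 0.9292057214; d2 = 0.6887894158
phi(d1) = 0.2590717653; exp(-qT) = 1.0000000000; exp(-rT) = 0.8728426325
N(-d1) = 0.1763912415
Delta = -exp(-qT) * N(-d1) = -1.0000000000 * 0.1763912415 = -0.176391

Answer: Delta = -0.176391


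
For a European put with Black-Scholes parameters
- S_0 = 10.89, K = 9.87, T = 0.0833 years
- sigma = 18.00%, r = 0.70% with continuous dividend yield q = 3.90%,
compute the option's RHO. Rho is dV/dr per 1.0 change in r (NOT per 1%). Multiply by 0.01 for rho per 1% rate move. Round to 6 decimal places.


d1 = 1.8676964649; d2 = 1.8157453341
phi(d1) = 0.0697328633; exp(-qT) = 0.9967565713; exp(-rT) = 0.9994170700
N(-d2) = 0.0347047232
Rho = -K*T*exp(-rT)*N(-d2) = -9.8700 * 0.0833 * 0.9994170700 * 0.0347047232 = -0.028517

Answer: Rho = -0.028517


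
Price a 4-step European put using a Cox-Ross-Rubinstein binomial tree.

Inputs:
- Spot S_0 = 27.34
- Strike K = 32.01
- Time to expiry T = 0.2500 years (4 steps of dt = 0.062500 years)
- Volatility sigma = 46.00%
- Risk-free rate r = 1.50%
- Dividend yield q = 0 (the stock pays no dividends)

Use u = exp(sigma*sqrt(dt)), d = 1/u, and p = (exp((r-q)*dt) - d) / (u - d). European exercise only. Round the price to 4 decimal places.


dt = T/N = 0.062500
u = exp(sigma*sqrt(dt)) = 1.121873; d = 1/u = 0.891366
p = (exp((r-q)*dt) - d) / (u - d) = 0.475351
Discount per step: exp(-r*dt) = 0.999063
Stock lattice S(k, i) with i counting down-moves:
  k=0: S(0,0) = 27.3400
  k=1: S(1,0) = 30.6720; S(1,1) = 24.3700
  k=2: S(2,0) = 34.4101; S(2,1) = 27.3400; S(2,2) = 21.7225
  k=3: S(3,0) = 38.6038; S(3,1) = 30.6720; S(3,2) = 24.3700; S(3,3) = 19.3627
  k=4: S(4,0) = 43.3086; S(4,1) = 34.4101; S(4,2) = 27.3400; S(4,3) = 21.7225; S(4,4) = 17.2593
Terminal payoffs V(N, i) = max(K - S_T, 0):
  V(4,0) = 0.000000; V(4,1) = 0.000000; V(4,2) = 4.670000; V(4,3) = 10.287451; V(4,4) = 14.750705
Backward induction: V(k, i) = exp(-r*dt) * [p * V(k+1, i) + (1-p) * V(k+1, i+1)].
  V(3,0) = exp(-r*dt) * [p*0.000000 + (1-p)*0.000000] = 0.000000
  V(3,1) = exp(-r*dt) * [p*0.000000 + (1-p)*4.670000] = 2.447816
  V(3,2) = exp(-r*dt) * [p*4.670000 + (1-p)*10.287451] = 7.610054
  V(3,3) = exp(-r*dt) * [p*10.287451 + (1-p)*14.750705] = 12.617260
  V(2,0) = exp(-r*dt) * [p*0.000000 + (1-p)*2.447816] = 1.283042
  V(2,1) = exp(-r*dt) * [p*2.447816 + (1-p)*7.610054] = 5.151349
  V(2,2) = exp(-r*dt) * [p*7.610054 + (1-p)*12.617260] = 10.227489
  V(1,0) = exp(-r*dt) * [p*1.283042 + (1-p)*5.151349] = 3.309443
  V(1,1) = exp(-r*dt) * [p*5.151349 + (1-p)*10.227489] = 7.807220
  V(0,0) = exp(-r*dt) * [p*3.309443 + (1-p)*7.807220] = 5.663886

Answer: Price = V(0,0) = 5.6639


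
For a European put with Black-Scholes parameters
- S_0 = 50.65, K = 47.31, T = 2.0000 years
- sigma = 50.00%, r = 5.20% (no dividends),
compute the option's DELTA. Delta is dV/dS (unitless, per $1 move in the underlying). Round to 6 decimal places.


Answer: Delta = -0.275218

Derivation:
d1 = 0.5971057728; d2 = -0.1100010084
phi(d1) = 0.3338023642; exp(-qT) = 1.0000000000; exp(-rT) = 0.9012252974
N(-d1) = 0.2752183820
Delta = -exp(-qT) * N(-d1) = -1.0000000000 * 0.2752183820 = -0.275218


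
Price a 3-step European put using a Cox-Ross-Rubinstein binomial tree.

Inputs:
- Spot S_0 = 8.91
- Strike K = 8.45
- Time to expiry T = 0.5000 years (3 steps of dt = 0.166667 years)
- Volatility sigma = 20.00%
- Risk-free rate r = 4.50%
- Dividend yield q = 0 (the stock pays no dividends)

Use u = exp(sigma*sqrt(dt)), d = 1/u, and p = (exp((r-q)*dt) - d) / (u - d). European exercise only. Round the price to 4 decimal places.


Answer: Price = V(0,0) = 0.2368

Derivation:
dt = T/N = 0.166667
u = exp(sigma*sqrt(dt)) = 1.085076; d = 1/u = 0.921595
p = (exp((r-q)*dt) - d) / (u - d) = 0.525648
Discount per step: exp(-r*dt) = 0.992528
Stock lattice S(k, i) with i counting down-moves:
  k=0: S(0,0) = 8.9100
  k=1: S(1,0) = 9.6680; S(1,1) = 8.2114
  k=2: S(2,0) = 10.4905; S(2,1) = 8.9100; S(2,2) = 7.5676
  k=3: S(3,0) = 11.3830; S(3,1) = 9.6680; S(3,2) = 8.2114; S(3,3) = 6.9743
Terminal payoffs V(N, i) = max(K - S_T, 0):
  V(3,0) = 0.000000; V(3,1) = 0.000000; V(3,2) = 0.238591; V(3,3) = 1.475747
Backward induction: V(k, i) = exp(-r*dt) * [p * V(k+1, i) + (1-p) * V(k+1, i+1)].
  V(2,0) = exp(-r*dt) * [p*0.000000 + (1-p)*0.000000] = 0.000000
  V(2,1) = exp(-r*dt) * [p*0.000000 + (1-p)*0.238591] = 0.112330
  V(2,2) = exp(-r*dt) * [p*0.238591 + (1-p)*1.475747] = 0.819270
  V(1,0) = exp(-r*dt) * [p*0.000000 + (1-p)*0.112330] = 0.052886
  V(1,1) = exp(-r*dt) * [p*0.112330 + (1-p)*0.819270] = 0.444323
  V(0,0) = exp(-r*dt) * [p*0.052886 + (1-p)*0.444323] = 0.236782


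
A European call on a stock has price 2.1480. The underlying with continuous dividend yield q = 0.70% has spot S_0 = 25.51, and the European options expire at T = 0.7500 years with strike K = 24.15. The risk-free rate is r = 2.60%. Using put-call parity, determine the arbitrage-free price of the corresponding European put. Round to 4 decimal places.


Put-call parity: C - P = S_0 * exp(-qT) - K * exp(-rT).
S_0 * exp(-qT) = 25.5100 * 0.99476376 = 25.37642345
K * exp(-rT) = 24.1500 * 0.98068890 = 23.68363682
P = C - S*exp(-qT) + K*exp(-rT)
P = 2.1480 - 25.37642345 + 23.68363682 = 0.4552

Answer: Put price = 0.4552


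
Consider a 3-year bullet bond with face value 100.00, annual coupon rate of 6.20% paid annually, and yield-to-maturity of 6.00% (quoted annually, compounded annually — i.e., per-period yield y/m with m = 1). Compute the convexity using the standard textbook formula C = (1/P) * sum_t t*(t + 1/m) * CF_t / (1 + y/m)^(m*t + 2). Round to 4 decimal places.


Coupon per period c = face * coupon_rate / m = 6.200000
Periods per year m = 1; per-period yield y/m = 0.060000
Number of cashflows N = 3
Cashflows (t years, CF_t, discount factor 1/(1+y/m)^(m*t), PV):
  t = 1.0000: CF_t = 6.200000, DF = 0.943396, PV = 5.849057
  t = 2.0000: CF_t = 6.200000, DF = 0.889996, PV = 5.517978
  t = 3.0000: CF_t = 106.200000, DF = 0.839619, PV = 89.167568
Price P = sum_t PV_t = 100.534602
Convexity numerator sum_t t*(t + 1/m) * CF_t / (1+y/m)^(m*t + 2):
  t = 1.0000: term = 10.411279
  t = 2.0000: term = 29.465884
  t = 3.0000: term = 952.305816
Convexity = (1/P) * sum = 992.182979 / 100.534602 = 9.869070

Answer: Convexity = 9.8691


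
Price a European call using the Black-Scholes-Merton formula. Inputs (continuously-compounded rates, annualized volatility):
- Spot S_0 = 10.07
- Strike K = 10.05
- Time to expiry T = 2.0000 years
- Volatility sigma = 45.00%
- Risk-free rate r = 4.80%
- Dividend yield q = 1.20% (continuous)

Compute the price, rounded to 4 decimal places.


Answer: Price = 2.7330

Derivation:
d1 = (ln(S/K) + (r - q + 0.5*sigma^2) * T) / (sigma * sqrt(T)) = 0.43445909
d2 = d1 - sigma * sqrt(T) = -0.20193701
exp(-rT) = 0.90846402; exp(-qT) = 0.97628571
C = S_0 * exp(-qT) * N(d1) - K * exp(-rT) * N(d2)
N(d1) = 0.66802245; N(d2) = 0.41998298
C = 10.0700 * 0.97628571 * 0.66802245 - 10.0500 * 0.90846402 * 0.41998298 = 2.7330


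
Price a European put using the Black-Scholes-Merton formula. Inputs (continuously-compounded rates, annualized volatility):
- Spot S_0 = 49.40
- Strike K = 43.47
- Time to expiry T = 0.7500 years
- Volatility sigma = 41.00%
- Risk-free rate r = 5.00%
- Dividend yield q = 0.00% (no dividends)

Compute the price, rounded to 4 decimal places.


Answer: Price = 3.3416

Derivation:
d1 = (ln(S/K) + (r - q + 0.5*sigma^2) * T) / (sigma * sqrt(T)) = 0.64330023
d2 = d1 - sigma * sqrt(T) = 0.28822981
exp(-rT) = 0.96319442; exp(-qT) = 1.00000000
P = K * exp(-rT) * N(-d2) - S_0 * exp(-qT) * N(-d1)
N(-d1) = 0.26001465; N(-d2) = 0.38658541
P = 43.4700 * 0.96319442 * 0.38658541 - 49.4000 * 1.00000000 * 0.26001465 = 3.3416


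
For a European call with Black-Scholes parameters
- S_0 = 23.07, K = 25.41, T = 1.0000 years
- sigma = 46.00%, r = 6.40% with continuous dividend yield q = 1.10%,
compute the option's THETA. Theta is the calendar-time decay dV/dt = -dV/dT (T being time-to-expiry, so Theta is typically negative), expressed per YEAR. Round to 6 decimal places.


Answer: Theta = -2.504101

Derivation:
d1 = 0.1351962497; d2 = -0.3248037503
phi(d1) = 0.3953129512; exp(-qT) = 0.9890602788; exp(-rT) = 0.9380049995
Theta = -S*exp(-qT)*phi(d1)*sigma/(2*sqrt(T)) - r*K*exp(-rT)*N(d2) + q*S*exp(-qT)*N(d1)
N(d1) = 0.5537716439; N(d2) = 0.3726648030; sqrt(T) = 1.0000000000
Term 1 = -23.0700 * 0.9890602788 * 0.3953129512 * 0.4600 / (2 * 1.0000000000) = -2.0746232188
Term 2 = -0.0640 * 25.4100 * 0.9380049995 * 0.3726648030 = -0.5684708098
Term 3 = 0.0110 * 23.0700 * 0.9890602788 * 0.5537716439 = 0.1389932642
Theta = -2.0746232188 + (-0.5684708098) + (0.1389932642) = -2.504101


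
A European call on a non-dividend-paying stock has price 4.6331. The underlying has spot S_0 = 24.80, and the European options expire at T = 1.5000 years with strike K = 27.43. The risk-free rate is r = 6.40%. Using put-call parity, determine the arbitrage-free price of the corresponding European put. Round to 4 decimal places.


Put-call parity: C - P = S_0 * exp(-qT) - K * exp(-rT).
S_0 * exp(-qT) = 24.8000 * 1.00000000 = 24.80000000
K * exp(-rT) = 27.4300 * 0.90846402 = 24.91916796
P = C - S*exp(-qT) + K*exp(-rT)
P = 4.6331 - 24.80000000 + 24.91916796 = 4.7523

Answer: Put price = 4.7523


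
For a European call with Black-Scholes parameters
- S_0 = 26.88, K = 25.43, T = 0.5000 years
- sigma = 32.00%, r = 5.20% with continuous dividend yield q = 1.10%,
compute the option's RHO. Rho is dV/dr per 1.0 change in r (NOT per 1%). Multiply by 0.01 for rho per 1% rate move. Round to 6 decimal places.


Answer: Rho = 7.285153

Derivation:
d1 = 0.4488048116; d2 = 0.2225306416
phi(d1) = 0.3607206609; exp(-qT) = 0.9945150973; exp(-rT) = 0.9743350896
N(d2) = 0.5880495887
Rho = K*T*exp(-rT)*N(d2) = 25.4300 * 0.5000 * 0.9743350896 * 0.5880495887 = 7.285153


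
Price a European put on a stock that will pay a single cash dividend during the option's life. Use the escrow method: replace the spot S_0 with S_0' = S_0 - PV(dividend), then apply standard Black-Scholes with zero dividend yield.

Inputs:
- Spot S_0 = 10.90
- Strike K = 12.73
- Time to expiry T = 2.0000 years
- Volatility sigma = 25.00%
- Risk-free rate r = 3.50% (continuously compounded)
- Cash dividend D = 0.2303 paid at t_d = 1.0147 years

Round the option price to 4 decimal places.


Answer: Price = 2.2472

Derivation:
PV(D) = D * exp(-r * t_d) = 0.2303 * 0.96510874 = 0.22226454
S_0' = S_0 - PV(D) = 10.9000 - 0.22226454 = 10.67773546
d1 = (ln(S_0'/K) + (r + sigma^2/2)*T) / (sigma*sqrt(T)) = -0.12247270
d2 = d1 - sigma*sqrt(T) = -0.47602609
exp(-rT) = 0.93239382
N(-d1) = 0.54873767; N(-d2) = 0.68297210
P = K * exp(-rT) * N(-d2) - S_0' * N(-d1) = 12.7300 * 0.93239382 * 0.68297210 - 10.67773546 * 0.54873767 = 2.2472


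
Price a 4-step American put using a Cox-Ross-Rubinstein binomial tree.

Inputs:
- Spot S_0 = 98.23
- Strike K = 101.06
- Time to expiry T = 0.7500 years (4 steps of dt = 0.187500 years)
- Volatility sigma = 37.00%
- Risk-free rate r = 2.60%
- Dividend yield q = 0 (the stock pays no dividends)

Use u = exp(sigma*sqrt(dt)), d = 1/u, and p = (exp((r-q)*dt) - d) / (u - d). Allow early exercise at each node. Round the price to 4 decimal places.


dt = T/N = 0.187500
u = exp(sigma*sqrt(dt)) = 1.173763; d = 1/u = 0.851961
p = (exp((r-q)*dt) - d) / (u - d) = 0.475218
Discount per step: exp(-r*dt) = 0.995137
Stock lattice S(k, i) with i counting down-moves:
  k=0: S(0,0) = 98.2300
  k=1: S(1,0) = 115.2987; S(1,1) = 83.6881
  k=2: S(2,0) = 135.3334; S(2,1) = 98.2300; S(2,2) = 71.2990
  k=3: S(3,0) = 158.8493; S(3,1) = 115.2987; S(3,2) = 83.6881; S(3,3) = 60.7440
  k=4: S(4,0) = 186.4514; S(4,1) = 135.3334; S(4,2) = 98.2300; S(4,3) = 71.2990; S(4,4) = 51.7515
Terminal payoffs V(N, i) = max(K - S_T, 0):
  V(4,0) = 0.000000; V(4,1) = 0.000000; V(4,2) = 2.830000; V(4,3) = 29.761002; V(4,4) = 49.308528
Backward induction: V(k, i) = exp(-r*dt) * [p * V(k+1, i) + (1-p) * V(k+1, i+1)]; then take max(V_cont, immediate exercise) for American.
  V(3,0) = exp(-r*dt) * [p*0.000000 + (1-p)*0.000000] = 0.000000; exercise = 0.000000; V(3,0) = max -> 0.000000
  V(3,1) = exp(-r*dt) * [p*0.000000 + (1-p)*2.830000] = 1.477911; exercise = 0.000000; V(3,1) = max -> 1.477911
  V(3,2) = exp(-r*dt) * [p*2.830000 + (1-p)*29.761002] = 16.880417; exercise = 17.371885; V(3,2) = max -> 17.371885
  V(3,3) = exp(-r*dt) * [p*29.761002 + (1-p)*49.308528] = 39.824577; exercise = 40.316045; V(3,3) = max -> 40.316045
  V(2,0) = exp(-r*dt) * [p*0.000000 + (1-p)*1.477911] = 0.771810; exercise = 0.000000; V(2,0) = max -> 0.771810
  V(2,1) = exp(-r*dt) * [p*1.477911 + (1-p)*17.371885] = 9.771035; exercise = 2.830000; V(2,1) = max -> 9.771035
  V(2,2) = exp(-r*dt) * [p*17.371885 + (1-p)*40.316045] = 29.269534; exercise = 29.761002; V(2,2) = max -> 29.761002
  V(1,0) = exp(-r*dt) * [p*0.771810 + (1-p)*9.771035] = 5.467722; exercise = 0.000000; V(1,0) = max -> 5.467722
  V(1,1) = exp(-r*dt) * [p*9.771035 + (1-p)*29.761002] = 20.162879; exercise = 17.371885; V(1,1) = max -> 20.162879
  V(0,0) = exp(-r*dt) * [p*5.467722 + (1-p)*20.162879] = 13.115385; exercise = 2.830000; V(0,0) = max -> 13.115385

Answer: Price = V(0,0) = 13.1154


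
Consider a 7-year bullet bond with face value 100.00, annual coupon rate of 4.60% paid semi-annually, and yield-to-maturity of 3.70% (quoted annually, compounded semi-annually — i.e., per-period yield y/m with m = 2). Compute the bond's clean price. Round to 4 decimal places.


Coupon per period c = face * coupon_rate / m = 2.300000
Periods per year m = 2; per-period yield y/m = 0.018500
Number of cashflows N = 14
Cashflows (t years, CF_t, discount factor 1/(1+y/m)^(m*t), PV):
  t = 0.5000: CF_t = 2.300000, DF = 0.981836, PV = 2.258223
  t = 1.0000: CF_t = 2.300000, DF = 0.964002, PV = 2.217205
  t = 1.5000: CF_t = 2.300000, DF = 0.946492, PV = 2.176931
  t = 2.0000: CF_t = 2.300000, DF = 0.929300, PV = 2.137390
  t = 2.5000: CF_t = 2.300000, DF = 0.912420, PV = 2.098566
  t = 3.0000: CF_t = 2.300000, DF = 0.895847, PV = 2.060448
  t = 3.5000: CF_t = 2.300000, DF = 0.879575, PV = 2.023022
  t = 4.0000: CF_t = 2.300000, DF = 0.863598, PV = 1.986276
  t = 4.5000: CF_t = 2.300000, DF = 0.847912, PV = 1.950197
  t = 5.0000: CF_t = 2.300000, DF = 0.832510, PV = 1.914774
  t = 5.5000: CF_t = 2.300000, DF = 0.817389, PV = 1.879994
  t = 6.0000: CF_t = 2.300000, DF = 0.802542, PV = 1.845846
  t = 6.5000: CF_t = 2.300000, DF = 0.787964, PV = 1.812318
  t = 7.0000: CF_t = 102.300000, DF = 0.773652, PV = 79.144578
Price P = sum_t PV_t = 105.505767

Answer: Price = 105.5058


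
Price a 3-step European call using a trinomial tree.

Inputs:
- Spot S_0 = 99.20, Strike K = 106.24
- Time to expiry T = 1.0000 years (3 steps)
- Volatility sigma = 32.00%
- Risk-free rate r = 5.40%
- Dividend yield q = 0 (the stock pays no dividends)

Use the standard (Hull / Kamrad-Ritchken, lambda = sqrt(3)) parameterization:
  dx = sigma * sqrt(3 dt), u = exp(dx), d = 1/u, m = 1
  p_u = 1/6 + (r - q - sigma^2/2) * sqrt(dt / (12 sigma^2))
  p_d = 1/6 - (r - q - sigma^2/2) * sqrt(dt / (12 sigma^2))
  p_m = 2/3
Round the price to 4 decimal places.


Answer: Price = V(0,0) = 11.9277

Derivation:
dt = T/N = 0.333333; dx = sigma*sqrt(3*dt) = 0.320000
u = exp(dx) = 1.377128; d = 1/u = 0.726149
p_u = 0.168125, p_m = 0.666667, p_d = 0.165208
Discount per step: exp(-r*dt) = 0.982161
Stock lattice S(k, j) with j the centered position index:
  k=0: S(0,+0) = 99.2000
  k=1: S(1,-1) = 72.0340; S(1,+0) = 99.2000; S(1,+1) = 136.6111
  k=2: S(2,-2) = 52.3074; S(2,-1) = 72.0340; S(2,+0) = 99.2000; S(2,+1) = 136.6111; S(2,+2) = 188.1309
  k=3: S(3,-3) = 37.9830; S(3,-2) = 52.3074; S(3,-1) = 72.0340; S(3,+0) = 99.2000; S(3,+1) = 136.6111; S(3,+2) = 188.1309; S(3,+3) = 259.0803
Terminal payoffs V(N, j) = max(S_T - K, 0):
  V(3,-3) = 0.000000; V(3,-2) = 0.000000; V(3,-1) = 0.000000; V(3,+0) = 0.000000; V(3,+1) = 30.371074; V(3,+2) = 81.890903; V(3,+3) = 152.840290
Backward induction: V(k, j) = exp(-r*dt) * [p_u * V(k+1, j+1) + p_m * V(k+1, j) + p_d * V(k+1, j-1)]
  V(2,-2) = exp(-r*dt) * [p_u*0.000000 + p_m*0.000000 + p_d*0.000000] = 0.000000
  V(2,-1) = exp(-r*dt) * [p_u*0.000000 + p_m*0.000000 + p_d*0.000000] = 0.000000
  V(2,+0) = exp(-r*dt) * [p_u*30.371074 + p_m*0.000000 + p_d*0.000000] = 5.015049
  V(2,+1) = exp(-r*dt) * [p_u*81.890903 + p_m*30.371074 + p_d*0.000000] = 33.408493
  V(2,+2) = exp(-r*dt) * [p_u*152.840290 + p_m*81.890903 + p_d*30.371074] = 83.785961
  V(1,-1) = exp(-r*dt) * [p_u*5.015049 + p_m*0.000000 + p_d*0.000000] = 0.828114
  V(1,+0) = exp(-r*dt) * [p_u*33.408493 + p_m*5.015049 + p_d*0.000000] = 8.800329
  V(1,+1) = exp(-r*dt) * [p_u*83.785961 + p_m*33.408493 + p_d*5.015049] = 36.523987
  V(0,+0) = exp(-r*dt) * [p_u*36.523987 + p_m*8.800329 + p_d*0.828114] = 11.927651


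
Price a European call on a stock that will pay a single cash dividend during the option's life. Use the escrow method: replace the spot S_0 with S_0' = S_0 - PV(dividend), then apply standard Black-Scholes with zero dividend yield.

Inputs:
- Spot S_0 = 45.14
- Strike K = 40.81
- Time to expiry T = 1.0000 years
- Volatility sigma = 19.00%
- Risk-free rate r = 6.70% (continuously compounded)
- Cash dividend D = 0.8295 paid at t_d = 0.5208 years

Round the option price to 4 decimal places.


PV(D) = D * exp(-r * t_d) = 0.8295 * 0.96570816 = 0.80105492
S_0' = S_0 - PV(D) = 45.1400 - 0.80105492 = 44.33894508
d1 = (ln(S_0'/K) + (r + sigma^2/2)*T) / (sigma*sqrt(T)) = 0.88413823
d2 = d1 - sigma*sqrt(T) = 0.69413823
exp(-rT) = 0.93519520
N(d1) = 0.81168920; N(d2) = 0.75620224
C = S_0' * N(d1) - K * exp(-rT) * N(d2) = 44.33894508 * 0.81168920 - 40.8100 * 0.93519520 * 0.75620224 = 7.1287

Answer: Price = 7.1287


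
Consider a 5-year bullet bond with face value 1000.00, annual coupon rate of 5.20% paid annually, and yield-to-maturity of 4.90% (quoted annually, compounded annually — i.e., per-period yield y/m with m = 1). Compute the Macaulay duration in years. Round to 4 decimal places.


Answer: Macaulay duration = 4.5330 years

Derivation:
Coupon per period c = face * coupon_rate / m = 52.000000
Periods per year m = 1; per-period yield y/m = 0.049000
Number of cashflows N = 5
Cashflows (t years, CF_t, discount factor 1/(1+y/m)^(m*t), PV):
  t = 1.0000: CF_t = 52.000000, DF = 0.953289, PV = 49.571020
  t = 2.0000: CF_t = 52.000000, DF = 0.908760, PV = 47.255500
  t = 3.0000: CF_t = 52.000000, DF = 0.866310, PV = 45.048142
  t = 4.0000: CF_t = 52.000000, DF = 0.825844, PV = 42.943891
  t = 5.0000: CF_t = 1052.000000, DF = 0.787268, PV = 828.205860
Price P = sum_t PV_t = 1013.024413
Macaulay numerator sum_t t * PV_t:
  t * PV_t at t = 1.0000: 49.571020
  t * PV_t at t = 2.0000: 94.511001
  t * PV_t at t = 3.0000: 135.144425
  t * PV_t at t = 4.0000: 171.775564
  t * PV_t at t = 5.0000: 4141.029298
Macaulay duration D = (sum_t t * PV_t) / P = 4592.031307 / 1013.024413 = 4.532992


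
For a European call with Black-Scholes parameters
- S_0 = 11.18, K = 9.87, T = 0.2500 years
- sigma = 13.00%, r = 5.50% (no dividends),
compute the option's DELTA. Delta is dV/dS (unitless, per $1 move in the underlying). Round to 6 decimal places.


Answer: Delta = 0.984667

Derivation:
d1 = 2.1613709889; d2 = 2.0963709889
phi(d1) = 0.0385923654; exp(-qT) = 1.0000000000; exp(-rT) = 0.9863440995
N(d1) = 0.9846666534
Delta = exp(-qT) * N(d1) = 1.0000000000 * 0.9846666534 = 0.984667


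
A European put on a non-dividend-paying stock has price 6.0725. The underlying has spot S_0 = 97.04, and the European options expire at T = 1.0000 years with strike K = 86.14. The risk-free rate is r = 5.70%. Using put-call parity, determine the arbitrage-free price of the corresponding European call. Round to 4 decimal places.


Answer: Call price = 21.7452

Derivation:
Put-call parity: C - P = S_0 * exp(-qT) - K * exp(-rT).
S_0 * exp(-qT) = 97.0400 * 1.00000000 = 97.04000000
K * exp(-rT) = 86.1400 * 0.94459407 = 81.36733314
C = P + S*exp(-qT) - K*exp(-rT)
C = 6.0725 + 97.04000000 - 81.36733314 = 21.7452


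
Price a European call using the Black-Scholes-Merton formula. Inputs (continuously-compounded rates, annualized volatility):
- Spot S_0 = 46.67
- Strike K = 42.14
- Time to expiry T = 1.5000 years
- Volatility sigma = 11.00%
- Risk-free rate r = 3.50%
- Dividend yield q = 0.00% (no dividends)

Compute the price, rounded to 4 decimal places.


Answer: Price = 7.0479

Derivation:
d1 = (ln(S/K) + (r - q + 0.5*sigma^2) * T) / (sigma * sqrt(T)) = 1.21494061
d2 = d1 - sigma * sqrt(T) = 1.08021868
exp(-rT) = 0.94885432; exp(-qT) = 1.00000000
C = S_0 * exp(-qT) * N(d1) - K * exp(-rT) * N(d2)
N(d1) = 0.88780563; N(d2) = 0.85997759
C = 46.6700 * 1.00000000 * 0.88780563 - 42.1400 * 0.94885432 * 0.85997759 = 7.0479


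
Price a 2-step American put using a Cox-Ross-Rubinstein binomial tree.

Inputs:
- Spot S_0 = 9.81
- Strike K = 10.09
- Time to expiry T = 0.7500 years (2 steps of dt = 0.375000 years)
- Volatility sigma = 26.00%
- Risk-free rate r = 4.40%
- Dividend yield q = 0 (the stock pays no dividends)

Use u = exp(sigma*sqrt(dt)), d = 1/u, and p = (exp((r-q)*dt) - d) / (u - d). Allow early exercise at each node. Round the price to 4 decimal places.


dt = T/N = 0.375000
u = exp(sigma*sqrt(dt)) = 1.172592; d = 1/u = 0.852811
p = (exp((r-q)*dt) - d) / (u - d) = 0.512306
Discount per step: exp(-r*dt) = 0.983635
Stock lattice S(k, i) with i counting down-moves:
  k=0: S(0,0) = 9.8100
  k=1: S(1,0) = 11.5031; S(1,1) = 8.3661
  k=2: S(2,0) = 13.4885; S(2,1) = 9.8100; S(2,2) = 7.1347
Terminal payoffs V(N, i) = max(K - S_T, 0):
  V(2,0) = 0.000000; V(2,1) = 0.280000; V(2,2) = 2.955311
Backward induction: V(k, i) = exp(-r*dt) * [p * V(k+1, i) + (1-p) * V(k+1, i+1)]; then take max(V_cont, immediate exercise) for American.
  V(1,0) = exp(-r*dt) * [p*0.000000 + (1-p)*0.280000] = 0.134320; exercise = 0.000000; V(1,0) = max -> 0.134320
  V(1,1) = exp(-r*dt) * [p*0.280000 + (1-p)*2.955311] = 1.558801; exercise = 1.723920; V(1,1) = max -> 1.723920
  V(0,0) = exp(-r*dt) * [p*0.134320 + (1-p)*1.723920] = 0.894674; exercise = 0.280000; V(0,0) = max -> 0.894674

Answer: Price = V(0,0) = 0.8947


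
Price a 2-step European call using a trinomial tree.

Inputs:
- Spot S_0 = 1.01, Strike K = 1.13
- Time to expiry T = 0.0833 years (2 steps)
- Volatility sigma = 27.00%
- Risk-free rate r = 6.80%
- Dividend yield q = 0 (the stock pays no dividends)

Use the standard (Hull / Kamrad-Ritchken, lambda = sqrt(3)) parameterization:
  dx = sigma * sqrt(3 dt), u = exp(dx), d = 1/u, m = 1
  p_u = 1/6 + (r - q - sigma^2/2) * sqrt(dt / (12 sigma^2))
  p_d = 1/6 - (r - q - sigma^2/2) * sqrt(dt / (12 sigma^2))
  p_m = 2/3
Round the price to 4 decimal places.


dt = T/N = 0.041650; dx = sigma*sqrt(3*dt) = 0.095440
u = exp(dx) = 1.100143; d = 1/u = 0.908973
p_u = 0.173551, p_m = 0.666667, p_d = 0.159782
Discount per step: exp(-r*dt) = 0.997172
Stock lattice S(k, j) with j the centered position index:
  k=0: S(0,+0) = 1.0100
  k=1: S(1,-1) = 0.9181; S(1,+0) = 1.0100; S(1,+1) = 1.1111
  k=2: S(2,-2) = 0.8345; S(2,-1) = 0.9181; S(2,+0) = 1.0100; S(2,+1) = 1.1111; S(2,+2) = 1.2224
Terminal payoffs V(N, j) = max(S_T - K, 0):
  V(2,-2) = 0.000000; V(2,-1) = 0.000000; V(2,+0) = 0.000000; V(2,+1) = 0.000000; V(2,+2) = 0.092418
Backward induction: V(k, j) = exp(-r*dt) * [p_u * V(k+1, j+1) + p_m * V(k+1, j) + p_d * V(k+1, j-1)]
  V(1,-1) = exp(-r*dt) * [p_u*0.000000 + p_m*0.000000 + p_d*0.000000] = 0.000000
  V(1,+0) = exp(-r*dt) * [p_u*0.000000 + p_m*0.000000 + p_d*0.000000] = 0.000000
  V(1,+1) = exp(-r*dt) * [p_u*0.092418 + p_m*0.000000 + p_d*0.000000] = 0.015994
  V(0,+0) = exp(-r*dt) * [p_u*0.015994 + p_m*0.000000 + p_d*0.000000] = 0.002768

Answer: Price = V(0,0) = 0.0028


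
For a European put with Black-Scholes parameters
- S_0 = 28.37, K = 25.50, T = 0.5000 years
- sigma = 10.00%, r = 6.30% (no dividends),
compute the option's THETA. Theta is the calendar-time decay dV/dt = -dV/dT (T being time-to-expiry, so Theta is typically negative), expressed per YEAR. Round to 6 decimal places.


Answer: Theta = -0.067827

Derivation:
d1 = 1.9891450683; d2 = 1.9184343902
phi(d1) = 0.0551726685; exp(-qT) = 1.0000000000; exp(-rT) = 0.9689909565
Theta = -S*exp(-qT)*phi(d1)*sigma/(2*sqrt(T)) + r*K*exp(-rT)*N(-d2) - q*S*exp(-qT)*N(-d1)
N(-d1) = 0.0233425965; N(-d2) = 0.0275279770; sqrt(T) = 0.7071067812
Term 1 = -28.3700 * 1.0000000000 * 0.0551726685 * 0.1000 / (2 * 0.7071067812) = -0.1106797903
Term 2 = 0.0630 * 25.5000 * 0.9689909565 * 0.0275279770 = 0.0428523606
Term 3 = 0 (no dividend yield, q = 0)
Theta = -0.1106797903 + (0.0428523606) + (0.0000000000) = -0.067827


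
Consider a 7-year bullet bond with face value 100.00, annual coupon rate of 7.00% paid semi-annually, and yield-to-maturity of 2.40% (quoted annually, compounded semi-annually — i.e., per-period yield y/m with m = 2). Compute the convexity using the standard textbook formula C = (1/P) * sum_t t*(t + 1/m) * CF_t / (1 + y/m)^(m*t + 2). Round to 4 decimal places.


Coupon per period c = face * coupon_rate / m = 3.500000
Periods per year m = 2; per-period yield y/m = 0.012000
Number of cashflows N = 14
Cashflows (t years, CF_t, discount factor 1/(1+y/m)^(m*t), PV):
  t = 0.5000: CF_t = 3.500000, DF = 0.988142, PV = 3.458498
  t = 1.0000: CF_t = 3.500000, DF = 0.976425, PV = 3.417488
  t = 1.5000: CF_t = 3.500000, DF = 0.964847, PV = 3.376965
  t = 2.0000: CF_t = 3.500000, DF = 0.953406, PV = 3.336922
  t = 2.5000: CF_t = 3.500000, DF = 0.942101, PV = 3.297353
  t = 3.0000: CF_t = 3.500000, DF = 0.930930, PV = 3.258254
  t = 3.5000: CF_t = 3.500000, DF = 0.919891, PV = 3.219619
  t = 4.0000: CF_t = 3.500000, DF = 0.908983, PV = 3.181442
  t = 4.5000: CF_t = 3.500000, DF = 0.898205, PV = 3.143717
  t = 5.0000: CF_t = 3.500000, DF = 0.887554, PV = 3.106440
  t = 5.5000: CF_t = 3.500000, DF = 0.877030, PV = 3.069604
  t = 6.0000: CF_t = 3.500000, DF = 0.866630, PV = 3.033206
  t = 6.5000: CF_t = 3.500000, DF = 0.856354, PV = 2.997239
  t = 7.0000: CF_t = 103.500000, DF = 0.846200, PV = 87.581660
Price P = sum_t PV_t = 129.478407
Convexity numerator sum_t t*(t + 1/m) * CF_t / (1+y/m)^(m*t + 2):
  t = 0.5000: term = 1.688482
  t = 1.0000: term = 5.005382
  t = 1.5000: term = 9.892060
  t = 2.0000: term = 16.291271
  t = 2.5000: term = 24.147141
  t = 3.0000: term = 33.405136
  t = 3.5000: term = 44.012037
  t = 4.0000: term = 55.915914
  t = 4.5000: term = 69.066099
  t = 5.0000: term = 83.413163
  t = 5.5000: term = 98.908889
  t = 6.0000: term = 115.506248
  t = 6.5000: term = 133.159377
  t = 7.0000: term = 4489.639323
Convexity = (1/P) * sum = 5180.050520 / 129.478407 = 40.007061

Answer: Convexity = 40.0071


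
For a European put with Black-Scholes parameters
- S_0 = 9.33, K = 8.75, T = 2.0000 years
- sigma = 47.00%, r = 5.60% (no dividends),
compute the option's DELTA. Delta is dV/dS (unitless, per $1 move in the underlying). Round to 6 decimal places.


d1 = 0.5974018940; d2 = -0.0672784804
phi(d1) = 0.3337433333; exp(-qT) = 1.0000000000; exp(-rT) = 0.8940442575
N(-d1) = 0.2751195448
Delta = -exp(-qT) * N(-d1) = -1.0000000000 * 0.2751195448 = -0.275120

Answer: Delta = -0.275120


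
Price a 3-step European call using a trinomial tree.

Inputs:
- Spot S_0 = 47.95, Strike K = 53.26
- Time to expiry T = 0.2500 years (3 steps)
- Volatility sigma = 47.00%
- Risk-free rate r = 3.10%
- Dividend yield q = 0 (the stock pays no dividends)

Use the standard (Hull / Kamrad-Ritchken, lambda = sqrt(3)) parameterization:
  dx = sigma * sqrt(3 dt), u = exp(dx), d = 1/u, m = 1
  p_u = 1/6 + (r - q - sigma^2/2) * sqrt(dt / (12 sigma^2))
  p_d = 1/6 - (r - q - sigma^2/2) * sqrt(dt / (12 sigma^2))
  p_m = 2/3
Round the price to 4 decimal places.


dt = T/N = 0.083333; dx = sigma*sqrt(3*dt) = 0.235000
u = exp(dx) = 1.264909; d = 1/u = 0.790571
p_u = 0.152580, p_m = 0.666667, p_d = 0.180754
Discount per step: exp(-r*dt) = 0.997420
Stock lattice S(k, j) with j the centered position index:
  k=0: S(0,+0) = 47.9500
  k=1: S(1,-1) = 37.9079; S(1,+0) = 47.9500; S(1,+1) = 60.6524
  k=2: S(2,-2) = 29.9689; S(2,-1) = 37.9079; S(2,+0) = 47.9500; S(2,+1) = 60.6524; S(2,+2) = 76.7197
  k=3: S(3,-3) = 23.6925; S(3,-2) = 29.9689; S(3,-1) = 37.9079; S(3,+0) = 47.9500; S(3,+1) = 60.6524; S(3,+2) = 76.7197; S(3,+3) = 97.0434
Terminal payoffs V(N, j) = max(S_T - K, 0):
  V(3,-3) = 0.000000; V(3,-2) = 0.000000; V(3,-1) = 0.000000; V(3,+0) = 0.000000; V(3,+1) = 7.392375; V(3,+2) = 23.459722; V(3,+3) = 43.783449
Backward induction: V(k, j) = exp(-r*dt) * [p_u * V(k+1, j+1) + p_m * V(k+1, j) + p_d * V(k+1, j-1)]
  V(2,-2) = exp(-r*dt) * [p_u*0.000000 + p_m*0.000000 + p_d*0.000000] = 0.000000
  V(2,-1) = exp(-r*dt) * [p_u*0.000000 + p_m*0.000000 + p_d*0.000000] = 0.000000
  V(2,+0) = exp(-r*dt) * [p_u*7.392375 + p_m*0.000000 + p_d*0.000000] = 1.125017
  V(2,+1) = exp(-r*dt) * [p_u*23.459722 + p_m*7.392375 + p_d*0.000000] = 8.485780
  V(2,+2) = exp(-r*dt) * [p_u*43.783449 + p_m*23.459722 + p_d*7.392375] = 23.595448
  V(1,-1) = exp(-r*dt) * [p_u*1.125017 + p_m*0.000000 + p_d*0.000000] = 0.171212
  V(1,+0) = exp(-r*dt) * [p_u*8.485780 + p_m*1.125017 + p_d*0.000000] = 2.039494
  V(1,+1) = exp(-r*dt) * [p_u*23.595448 + p_m*8.485780 + p_d*1.125017] = 9.436317
  V(0,+0) = exp(-r*dt) * [p_u*9.436317 + p_m*2.039494 + p_d*0.171212] = 2.823099

Answer: Price = V(0,0) = 2.8231


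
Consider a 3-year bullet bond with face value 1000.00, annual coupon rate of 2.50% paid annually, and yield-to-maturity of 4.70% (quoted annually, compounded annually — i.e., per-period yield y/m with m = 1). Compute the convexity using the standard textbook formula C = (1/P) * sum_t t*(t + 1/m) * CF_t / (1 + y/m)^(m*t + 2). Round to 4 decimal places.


Answer: Convexity = 10.5822

Derivation:
Coupon per period c = face * coupon_rate / m = 25.000000
Periods per year m = 1; per-period yield y/m = 0.047000
Number of cashflows N = 3
Cashflows (t years, CF_t, discount factor 1/(1+y/m)^(m*t), PV):
  t = 1.0000: CF_t = 25.000000, DF = 0.955110, PV = 23.877746
  t = 2.0000: CF_t = 25.000000, DF = 0.912235, PV = 22.805870
  t = 3.0000: CF_t = 1025.000000, DF = 0.871284, PV = 893.066544
Price P = sum_t PV_t = 939.750160
Convexity numerator sum_t t*(t + 1/m) * CF_t / (1+y/m)^(m*t + 2):
  t = 1.0000: term = 43.564222
  t = 2.0000: term = 124.825850
  t = 3.0000: term = 9776.236587
Convexity = (1/P) * sum = 9944.626659 / 939.750160 = 10.582203


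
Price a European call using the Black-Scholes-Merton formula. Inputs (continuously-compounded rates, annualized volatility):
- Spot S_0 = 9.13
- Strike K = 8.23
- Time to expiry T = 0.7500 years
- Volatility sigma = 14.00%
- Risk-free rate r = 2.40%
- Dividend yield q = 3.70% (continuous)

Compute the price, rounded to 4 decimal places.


d1 = (ln(S/K) + (r - q + 0.5*sigma^2) * T) / (sigma * sqrt(T)) = 0.83616551
d2 = d1 - sigma * sqrt(T) = 0.71492195
exp(-rT) = 0.98216103; exp(-qT) = 0.97263149
C = S_0 * exp(-qT) * N(d1) - K * exp(-rT) * N(d2)
N(d1) = 0.79846910; N(d2) = 0.76267136
C = 9.1300 * 0.97263149 * 0.79846910 - 8.2300 * 0.98216103 * 0.76267136 = 0.9257

Answer: Price = 0.9257


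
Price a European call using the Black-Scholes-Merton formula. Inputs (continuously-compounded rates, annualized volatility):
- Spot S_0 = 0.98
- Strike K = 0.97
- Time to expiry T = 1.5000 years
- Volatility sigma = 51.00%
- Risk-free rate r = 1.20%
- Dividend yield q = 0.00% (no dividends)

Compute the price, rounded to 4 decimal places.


d1 = (ln(S/K) + (r - q + 0.5*sigma^2) * T) / (sigma * sqrt(T)) = 0.35754786
d2 = d1 - sigma * sqrt(T) = -0.26707203
exp(-rT) = 0.98216103; exp(-qT) = 1.00000000
C = S_0 * exp(-qT) * N(d1) - K * exp(-rT) * N(d2)
N(d1) = 0.63965915; N(d2) = 0.39470685
C = 0.9800 * 1.00000000 * 0.63965915 - 0.9700 * 0.98216103 * 0.39470685 = 0.2508

Answer: Price = 0.2508


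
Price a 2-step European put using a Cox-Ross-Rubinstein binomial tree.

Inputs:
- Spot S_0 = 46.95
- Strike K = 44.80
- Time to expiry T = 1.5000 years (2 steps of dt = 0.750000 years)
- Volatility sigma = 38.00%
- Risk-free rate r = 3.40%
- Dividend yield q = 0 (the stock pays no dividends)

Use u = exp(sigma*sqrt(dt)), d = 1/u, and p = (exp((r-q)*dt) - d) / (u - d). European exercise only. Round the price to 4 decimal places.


Answer: Price = V(0,0) = 5.7409

Derivation:
dt = T/N = 0.750000
u = exp(sigma*sqrt(dt)) = 1.389702; d = 1/u = 0.719579
p = (exp((r-q)*dt) - d) / (u - d) = 0.457004
Discount per step: exp(-r*dt) = 0.974822
Stock lattice S(k, i) with i counting down-moves:
  k=0: S(0,0) = 46.9500
  k=1: S(1,0) = 65.2465; S(1,1) = 33.7842
  k=2: S(2,0) = 90.6733; S(2,1) = 46.9500; S(2,2) = 24.3104
Terminal payoffs V(N, i) = max(K - S_T, 0):
  V(2,0) = 0.000000; V(2,1) = 0.000000; V(2,2) = 20.489608
Backward induction: V(k, i) = exp(-r*dt) * [p * V(k+1, i) + (1-p) * V(k+1, i+1)].
  V(1,0) = exp(-r*dt) * [p*0.000000 + (1-p)*0.000000] = 0.000000
  V(1,1) = exp(-r*dt) * [p*0.000000 + (1-p)*20.489608] = 10.845652
  V(0,0) = exp(-r*dt) * [p*0.000000 + (1-p)*10.845652] = 5.740870


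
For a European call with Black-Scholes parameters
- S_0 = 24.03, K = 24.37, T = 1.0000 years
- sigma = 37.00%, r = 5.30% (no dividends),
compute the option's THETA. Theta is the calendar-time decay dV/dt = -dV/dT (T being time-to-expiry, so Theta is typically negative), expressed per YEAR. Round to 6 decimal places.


Answer: Theta = -2.273902

Derivation:
d1 = 0.2902707625; d2 = -0.0797292375
phi(d1) = 0.3824845224; exp(-qT) = 1.0000000000; exp(-rT) = 0.9483800125
Theta = -S*exp(-qT)*phi(d1)*sigma/(2*sqrt(T)) - r*K*exp(-rT)*N(d2) + q*S*exp(-qT)*N(d1)
N(d1) = 0.6141954477; N(d2) = 0.4682263026; sqrt(T) = 1.0000000000
Term 1 = -24.0300 * 1.0000000000 * 0.3824845224 * 0.3700 / (2 * 1.0000000000) = -1.7003540686
Term 2 = -0.0530 * 24.3700 * 0.9483800125 * 0.4682263026 = -0.5735477730
Term 3 = 0 (no dividend yield, q = 0)
Theta = -1.7003540686 + (-0.5735477730) + (0.0000000000) = -2.273902


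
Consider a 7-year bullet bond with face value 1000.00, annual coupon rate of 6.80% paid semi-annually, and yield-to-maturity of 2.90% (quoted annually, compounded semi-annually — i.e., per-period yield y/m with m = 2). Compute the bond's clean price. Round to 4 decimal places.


Coupon per period c = face * coupon_rate / m = 34.000000
Periods per year m = 2; per-period yield y/m = 0.014500
Number of cashflows N = 14
Cashflows (t years, CF_t, discount factor 1/(1+y/m)^(m*t), PV):
  t = 0.5000: CF_t = 34.000000, DF = 0.985707, PV = 33.514046
  t = 1.0000: CF_t = 34.000000, DF = 0.971619, PV = 33.035038
  t = 1.5000: CF_t = 34.000000, DF = 0.957732, PV = 32.562877
  t = 2.0000: CF_t = 34.000000, DF = 0.944043, PV = 32.097463
  t = 2.5000: CF_t = 34.000000, DF = 0.930550, PV = 31.638702
  t = 3.0000: CF_t = 34.000000, DF = 0.917250, PV = 31.186498
  t = 3.5000: CF_t = 34.000000, DF = 0.904140, PV = 30.740757
  t = 4.0000: CF_t = 34.000000, DF = 0.891217, PV = 30.301387
  t = 4.5000: CF_t = 34.000000, DF = 0.878479, PV = 29.868297
  t = 5.0000: CF_t = 34.000000, DF = 0.865923, PV = 29.441396
  t = 5.5000: CF_t = 34.000000, DF = 0.853547, PV = 29.020598
  t = 6.0000: CF_t = 34.000000, DF = 0.841347, PV = 28.605813
  t = 6.5000: CF_t = 34.000000, DF = 0.829322, PV = 28.196957
  t = 7.0000: CF_t = 1034.000000, DF = 0.817469, PV = 845.262924
Price P = sum_t PV_t = 1245.472753

Answer: Price = 1245.4728


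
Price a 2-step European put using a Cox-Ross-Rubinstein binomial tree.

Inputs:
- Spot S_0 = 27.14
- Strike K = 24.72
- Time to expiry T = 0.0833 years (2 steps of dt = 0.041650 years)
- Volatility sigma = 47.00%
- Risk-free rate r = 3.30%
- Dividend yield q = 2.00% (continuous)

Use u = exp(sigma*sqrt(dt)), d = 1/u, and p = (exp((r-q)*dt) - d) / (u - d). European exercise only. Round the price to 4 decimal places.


Answer: Price = V(0,0) = 0.6277

Derivation:
dt = T/N = 0.041650
u = exp(sigma*sqrt(dt)) = 1.100670; d = 1/u = 0.908537
p = (exp((r-q)*dt) - d) / (u - d) = 0.478857
Discount per step: exp(-r*dt) = 0.998626
Stock lattice S(k, i) with i counting down-moves:
  k=0: S(0,0) = 27.1400
  k=1: S(1,0) = 29.8722; S(1,1) = 24.6577
  k=2: S(2,0) = 32.8794; S(2,1) = 27.1400; S(2,2) = 22.4025
Terminal payoffs V(N, i) = max(K - S_T, 0):
  V(2,0) = 0.000000; V(2,1) = 0.000000; V(2,2) = 2.317550
Backward induction: V(k, i) = exp(-r*dt) * [p * V(k+1, i) + (1-p) * V(k+1, i+1)].
  V(1,0) = exp(-r*dt) * [p*0.000000 + (1-p)*0.000000] = 0.000000
  V(1,1) = exp(-r*dt) * [p*0.000000 + (1-p)*2.317550] = 1.206115
  V(0,0) = exp(-r*dt) * [p*0.000000 + (1-p)*1.206115] = 0.627694


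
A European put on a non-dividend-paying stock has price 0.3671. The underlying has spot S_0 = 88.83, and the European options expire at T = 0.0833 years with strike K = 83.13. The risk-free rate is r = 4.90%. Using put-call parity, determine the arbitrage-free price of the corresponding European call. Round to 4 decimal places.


Answer: Call price = 6.4057

Derivation:
Put-call parity: C - P = S_0 * exp(-qT) - K * exp(-rT).
S_0 * exp(-qT) = 88.8300 * 1.00000000 = 88.83000000
K * exp(-rT) = 83.1300 * 0.99592662 = 82.79137982
C = P + S*exp(-qT) - K*exp(-rT)
C = 0.3671 + 88.83000000 - 82.79137982 = 6.4057


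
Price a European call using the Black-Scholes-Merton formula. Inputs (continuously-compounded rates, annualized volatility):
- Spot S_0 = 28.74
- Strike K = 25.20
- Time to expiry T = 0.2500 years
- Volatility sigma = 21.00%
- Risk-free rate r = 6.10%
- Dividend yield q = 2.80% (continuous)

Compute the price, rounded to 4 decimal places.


Answer: Price = 3.8400

Derivation:
d1 = (ln(S/K) + (r - q + 0.5*sigma^2) * T) / (sigma * sqrt(T)) = 1.38293701
d2 = d1 - sigma * sqrt(T) = 1.27793701
exp(-rT) = 0.98486569; exp(-qT) = 0.99302444
C = S_0 * exp(-qT) * N(d1) - K * exp(-rT) * N(d2)
N(d1) = 0.91665791; N(d2) = 0.89936418
C = 28.7400 * 0.99302444 * 0.91665791 - 25.2000 * 0.98486569 * 0.89936418 = 3.8400
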